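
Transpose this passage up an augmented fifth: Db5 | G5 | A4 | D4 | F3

Db5 to A5
G5 to D#6
A4 to E#5
D4 to A#4
F3 to C#4

A5 D#6 E#5 A#4 C#4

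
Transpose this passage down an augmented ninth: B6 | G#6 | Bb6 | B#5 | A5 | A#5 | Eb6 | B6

Ab5 F5 Abb5 A4 Gb4 G4 Dbb5 Ab5

B6 gives Ab5
G#6 gives F5
Bb6 gives Abb5
B#5 gives A4
A5 gives Gb4
A#5 gives G4
Eb6 gives Dbb5
B6 gives Ab5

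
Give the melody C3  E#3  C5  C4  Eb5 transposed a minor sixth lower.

C3 down a minor sixth is E2.
E#3: a sixth down reaches G, and 8 semitones makes it G##2.
C5: a sixth down reaches E, and 8 semitones makes it E4.
A minor sixth down from C4 gives E3.
Eb5 down a minor sixth is G4.

E2 G##2 E4 E3 G4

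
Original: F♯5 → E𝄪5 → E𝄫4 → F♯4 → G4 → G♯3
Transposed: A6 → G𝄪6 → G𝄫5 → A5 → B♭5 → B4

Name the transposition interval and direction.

up a minor tenth

From F#5 to A6 is 10 letter names — a tenth of some quality.
F#5 to A6 is 15 semitones, which makes it a minor tenth; the second version is higher, so the direction is up.
Checking another pair — G#3 → B4 — gives the same interval.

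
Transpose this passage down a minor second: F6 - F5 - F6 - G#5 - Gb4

E6 E5 E6 F##5 F4

F6 becomes E6
F5 becomes E5
F6 becomes E6
G#5 becomes F##5
Gb4 becomes F4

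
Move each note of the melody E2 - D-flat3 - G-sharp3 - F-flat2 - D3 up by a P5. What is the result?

B2 Ab3 D#4 Cb3 A3

E2 -> B2
Db3 -> Ab3
G#3 -> D#4
Fb2 -> Cb3
D3 -> A3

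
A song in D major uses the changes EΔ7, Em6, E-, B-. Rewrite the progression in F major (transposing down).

GΔ7 Gm6 G- D-

D major down to F major is a major sixth; each chord root moves by that interval while the quality stays the same.
EΔ7: root E down a major sixth → G, giving GΔ7.
Em6: root E down a major sixth → G, giving Gm6.
E-: root E down a major sixth → G, giving G-.
B-: root B down a major sixth → D, giving D-.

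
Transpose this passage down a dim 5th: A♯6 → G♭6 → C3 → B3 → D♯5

A#6 -> D##6
Gb6 -> C6
C3 -> F#2
B3 -> E#3
D#5 -> G##4

D##6 C6 F#2 E#3 G##4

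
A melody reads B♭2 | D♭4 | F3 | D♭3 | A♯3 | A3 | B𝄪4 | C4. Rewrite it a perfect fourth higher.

Eb3 Gb4 Bb3 Gb3 D#4 D4 E##5 F4

Bb2 -> Eb3
Db4 -> Gb4
F3 -> Bb3
Db3 -> Gb3
A#3 -> D#4
A3 -> D4
B##4 -> E##5
C4 -> F4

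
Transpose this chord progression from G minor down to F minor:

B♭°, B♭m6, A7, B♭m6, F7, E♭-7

Ab° Abm6 G7 Abm6 Eb7 Db-7

G minor down to F minor is a major second; each chord root moves by that interval while the quality stays the same.
B♭°: root B♭ down a major second → Ab, giving Ab°.
B♭m6: root B♭ down a major second → Ab, giving Abm6.
A7: root A down a major second → G, giving G7.
B♭m6: root B♭ down a major second → Ab, giving Abm6.
F7: root F down a major second → Eb, giving Eb7.
E♭-7: root E♭ down a major second → Db, giving Db-7.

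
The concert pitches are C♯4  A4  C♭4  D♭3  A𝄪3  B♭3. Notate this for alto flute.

F#4 D5 Fb4 Gb3 D##4 Eb4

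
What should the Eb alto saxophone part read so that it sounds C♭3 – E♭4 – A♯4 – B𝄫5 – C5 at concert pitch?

Ab3 C5 F##5 Gb6 A5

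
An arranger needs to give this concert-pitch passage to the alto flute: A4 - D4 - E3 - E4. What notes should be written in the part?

The alto flute sounds a perfect fourth below written, so the written part must be a perfect fourth above concert — transpose each note up.
A4 gives D5
D4 gives G4
E3 gives A3
E4 gives A4

D5 G4 A3 A4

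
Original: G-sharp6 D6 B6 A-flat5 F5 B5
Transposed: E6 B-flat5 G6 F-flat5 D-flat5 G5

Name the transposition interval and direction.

down a major third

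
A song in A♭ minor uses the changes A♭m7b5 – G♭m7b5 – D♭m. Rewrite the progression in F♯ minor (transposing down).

F#m7b5 Em7b5 Bm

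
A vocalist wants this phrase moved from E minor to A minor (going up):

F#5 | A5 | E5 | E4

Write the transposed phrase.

B5 D6 A5 A4

From E up to A is a perfect fourth; apply that to each pitch.
F#5 to B5
A5 to D6
E5 to A5
E4 to A4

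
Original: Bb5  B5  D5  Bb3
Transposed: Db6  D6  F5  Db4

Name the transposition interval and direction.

Take the first pair: Bb5 → Db6. B to D spans 3 letter names, so the interval is some kind of third.
Bb5 to Db6 is 3 semitones, which makes it a minor third; the second version is higher, so the direction is up.
Checking another pair — Bb3 → Db4 — gives the same interval.

up a minor third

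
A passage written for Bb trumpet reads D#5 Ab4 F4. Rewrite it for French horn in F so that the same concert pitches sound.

G#5 Db5 Bb4

First find concert pitch: the Bb trumpet sounds a major second below written, so D#5 Ab4 F4 sounds C#5 Gb4 Eb4.
Then write for French horn in F: it sounds a perfect fifth below written, so the part must be a perfect fifth above concert.
C#5 → G#5
Gb4 → Db5
Eb4 → Bb4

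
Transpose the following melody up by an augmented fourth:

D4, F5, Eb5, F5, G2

G#4 B5 A5 B5 C#3

D4 → G#4
F5 → B5
Eb5 → A5
F5 → B5
G2 → C#3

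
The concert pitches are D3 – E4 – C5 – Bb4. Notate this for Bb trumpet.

E3 F#4 D5 C5

Written C4 sounds as Bb3 on the Bb trumpet, so concert pitches are written a major second up.
D3 -> E3
E4 -> F#4
C5 -> D5
Bb4 -> C5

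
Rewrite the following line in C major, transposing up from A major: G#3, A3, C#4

B3 C4 E4

From A up to C is a minor third; apply that to each pitch.
G#3 becomes B3
A3 becomes C4
C#4 becomes E4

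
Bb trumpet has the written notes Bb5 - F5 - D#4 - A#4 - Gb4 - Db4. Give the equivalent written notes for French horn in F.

Eb6 Bb5 G#4 D#5 Cb5 Gb4

First find concert pitch: the Bb trumpet sounds a major second below written, so Bb5 F5 D#4 A#4 Gb4 Db4 sounds Ab5 Eb5 C#4 G#4 Fb4 Cb4.
Then write for French horn in F: it sounds a perfect fifth below written, so the part must be a perfect fifth above concert.
Ab5 → Eb6
Eb5 → Bb5
C#4 → G#4
G#4 → D#5
Fb4 → Cb5
Cb4 → Gb4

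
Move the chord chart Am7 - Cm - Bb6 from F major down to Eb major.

Gm7 Bbm Ab6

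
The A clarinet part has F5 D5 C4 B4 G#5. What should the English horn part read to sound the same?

First find concert pitch: the A clarinet sounds a minor third below written, so F5 D5 C4 B4 G#5 sounds D5 B4 A3 G#4 E#5.
Then write for English horn: it sounds a perfect fifth below written, so the part must be a perfect fifth above concert.
D5 → A5
B4 → F#5
A3 → E4
G#4 → D#5
E#5 → B#5

A5 F#5 E4 D#5 B#5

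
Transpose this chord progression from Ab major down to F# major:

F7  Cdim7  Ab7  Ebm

Ab major down to F# major is a diminished third; each chord root moves by that interval while the quality stays the same.
F7: root F down a diminished third → D#, giving D#7.
Cdim7: root C down a diminished third → A#, giving A#dim7.
Ab7: root Ab down a diminished third → F#, giving F#7.
Ebm: root Eb down a diminished third → C#, giving C#m.

D#7 A#dim7 F#7 C#m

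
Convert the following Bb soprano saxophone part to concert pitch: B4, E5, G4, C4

The Bb soprano saxophone sounds a major second below written, so transpose each written note down a major second.
B4 → A4
E5 → D5
G4 → F4
C4 → Bb3

A4 D5 F4 Bb3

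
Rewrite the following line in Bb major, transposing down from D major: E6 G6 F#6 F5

From D down to Bb is a major third; apply that to each pitch.
E6 becomes C6
G6 becomes Eb6
F#6 becomes D6
F5 becomes Db5

C6 Eb6 D6 Db5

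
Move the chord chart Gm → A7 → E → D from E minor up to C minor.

E minor up to C minor is a minor sixth; each chord root moves by that interval while the quality stays the same.
Gm: root G up a minor sixth → Eb, giving Ebm.
A7: root A up a minor sixth → F, giving F7.
E: root E up a minor sixth → C, giving C.
D: root D up a minor sixth → Bb, giving Bb.

Ebm F7 C Bb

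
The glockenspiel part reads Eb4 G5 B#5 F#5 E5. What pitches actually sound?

Eb6 G7 B#7 F#7 E7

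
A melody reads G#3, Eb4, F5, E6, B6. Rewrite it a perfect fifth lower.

G#3 becomes C#3
Eb4 becomes Ab3
F5 becomes Bb4
E6 becomes A5
B6 becomes E6

C#3 Ab3 Bb4 A5 E6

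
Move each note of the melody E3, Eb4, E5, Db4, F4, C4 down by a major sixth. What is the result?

G2 Gb3 G4 Fb3 Ab3 Eb3

E3: a sixth down reaches G, and 9 semitones makes it G2.
Eb4 down a major sixth is Gb3.
E5 down a major sixth is G4.
A major sixth down from Db4 gives Fb3.
F4 down a major sixth is Ab3.
C4 down a major sixth is Eb3.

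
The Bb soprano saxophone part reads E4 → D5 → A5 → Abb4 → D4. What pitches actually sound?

D4 C5 G5 Gbb4 C4

Written C4 on the Bb soprano saxophone sounds as Bb3, a major second lower; apply that shift to every note.
E4 -> D4
D5 -> C5
A5 -> G5
Abb4 -> Gbb4
D4 -> C4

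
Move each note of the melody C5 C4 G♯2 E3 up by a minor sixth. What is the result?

Ab5 Ab4 E3 C4

C5: a sixth up reaches A, and 8 semitones makes it Ab5.
A minor sixth up from C4 gives Ab4.
G#2 up a minor sixth is E3.
A minor sixth up from E3 gives C4.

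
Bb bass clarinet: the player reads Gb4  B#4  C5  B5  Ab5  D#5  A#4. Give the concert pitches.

The Bb bass clarinet sounds a major ninth below written, so transpose each written note down a major ninth.
Gb4 to Fb3
B#4 to A#3
C5 to Bb3
B5 to A4
Ab5 to Gb4
D#5 to C#4
A#4 to G#3

Fb3 A#3 Bb3 A4 Gb4 C#4 G#3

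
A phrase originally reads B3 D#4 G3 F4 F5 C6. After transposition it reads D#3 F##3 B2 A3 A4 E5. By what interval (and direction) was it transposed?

down a minor sixth

From B3 to D#3 is 6 letter names — a sixth of some quality.
D#3 to B3 is 8 semitones, which makes it a minor sixth; the second version is lower, so the direction is down.
Checking another pair — C6 → E5 — gives the same interval.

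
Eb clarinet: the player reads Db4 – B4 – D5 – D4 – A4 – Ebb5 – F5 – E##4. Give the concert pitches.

Fb4 D5 F5 F4 C5 Gbb5 Ab5 G##4

The Eb clarinet sounds a minor third above written, so transpose each written note up a minor third.
Db4 to Fb4
B4 to D5
D5 to F5
D4 to F4
A4 to C5
Ebb5 to Gbb5
F5 to Ab5
E##4 to G##4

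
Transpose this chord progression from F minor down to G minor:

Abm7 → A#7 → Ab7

Bbm7 B#7 Bb7

F minor down to G minor is a minor seventh; each chord root moves by that interval while the quality stays the same.
Abm7: root Ab down a minor seventh → Bb, giving Bbm7.
A#7: root A# down a minor seventh → B#, giving B#7.
Ab7: root Ab down a minor seventh → Bb, giving Bb7.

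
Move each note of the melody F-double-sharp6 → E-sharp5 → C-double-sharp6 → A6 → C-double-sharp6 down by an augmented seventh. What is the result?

F##6 down an augmented seventh is G5.
An augmented seventh down from E#5 gives F4.
An augmented seventh down from C##6 gives D5.
A6: a seventh down reaches B, and 12 semitones makes it Bbb5.
An augmented seventh down from C##6 gives D5.

G5 F4 D5 Bbb5 D5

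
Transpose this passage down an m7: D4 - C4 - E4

E3 D3 F#3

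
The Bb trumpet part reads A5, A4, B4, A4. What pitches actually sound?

The Bb trumpet sounds a major second below written, so transpose each written note down a major second.
A5 gives G5
A4 gives G4
B4 gives A4
A4 gives G4

G5 G4 A4 G4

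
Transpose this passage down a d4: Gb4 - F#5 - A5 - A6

D4 C##5 E#5 E#6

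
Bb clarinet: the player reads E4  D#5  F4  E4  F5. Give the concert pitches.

D4 C#5 Eb4 D4 Eb5

The Bb clarinet sounds a major second below written, so transpose each written note down a major second.
E4 becomes D4
D#5 becomes C#5
F4 becomes Eb4
E4 becomes D4
F5 becomes Eb5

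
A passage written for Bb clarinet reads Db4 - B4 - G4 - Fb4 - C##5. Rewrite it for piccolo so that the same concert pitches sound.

Cb3 A3 F3 Ebb3 B#3

First find concert pitch: the Bb clarinet sounds a major second below written, so Db4 B4 G4 Fb4 C##5 sounds Cb4 A4 F4 Ebb4 B#4.
Then write for piccolo: it sounds a perfect octave above written, so the part must be a perfect octave below concert.
Cb4 → Cb3
A4 → A3
F4 → F3
Ebb4 → Ebb3
B#4 → B#3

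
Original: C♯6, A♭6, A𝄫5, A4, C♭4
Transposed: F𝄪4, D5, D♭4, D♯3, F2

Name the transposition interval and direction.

Take the first pair: C#6 → F##4. C to F spans 12 letter names, so the interval is some kind of twelfth.
F##4 to C#6 is 18 semitones, which makes it a diminished twelfth; the second version is lower, so the direction is down.
Checking another pair — Cb4 → F2 — gives the same interval.

down a diminished twelfth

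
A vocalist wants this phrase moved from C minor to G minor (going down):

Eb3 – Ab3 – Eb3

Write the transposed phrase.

Bb2 Eb3 Bb2

From C down to G is a perfect fourth; apply that to each pitch.
Eb3 gives Bb2
Ab3 gives Eb3
Eb3 gives Bb2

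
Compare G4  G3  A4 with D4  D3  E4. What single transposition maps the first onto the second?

down a perfect fourth

From G4 to D4 is 4 letter names — a fourth of some quality.
D4 to G4 is 5 semitones, which makes it a perfect fourth; the second version is lower, so the direction is down.
Checking another pair — A4 → E4 — gives the same interval.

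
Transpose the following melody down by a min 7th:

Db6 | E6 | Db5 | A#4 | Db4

Eb5 F#5 Eb4 B#3 Eb3

Db6: a seventh down reaches E, and 10 semitones makes it Eb5.
E6: a seventh down reaches F, and 10 semitones makes it F#5.
A minor seventh down from Db5 gives Eb4.
A#4: a seventh down reaches B, and 10 semitones makes it B#3.
Db4 down a minor seventh is Eb3.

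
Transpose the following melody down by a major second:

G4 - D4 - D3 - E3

F4 C4 C3 D3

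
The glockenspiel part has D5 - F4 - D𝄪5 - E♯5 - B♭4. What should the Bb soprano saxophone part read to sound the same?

First find concert pitch: the glockenspiel sounds a perfect fifteenth above written, so D5 F4 D𝄪5 E♯5 B♭4 sounds D7 F6 D##7 E#7 Bb6.
Then write for Bb soprano saxophone: it sounds a major second below written, so the part must be a major second above concert.
D7 → E7
F6 → G6
D##7 → E##7
E#7 → F##7
Bb6 → C7

E7 G6 E##7 F##7 C7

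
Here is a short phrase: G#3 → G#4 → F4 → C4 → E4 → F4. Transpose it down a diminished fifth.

G#3 down a diminished fifth is C##3.
A diminished fifth down from G#4 gives C##4.
A diminished fifth down from F4 gives B3.
C4: a fifth down reaches F, and 6 semitones makes it F#3.
A diminished fifth down from E4 gives A#3.
F4 down a diminished fifth is B3.

C##3 C##4 B3 F#3 A#3 B3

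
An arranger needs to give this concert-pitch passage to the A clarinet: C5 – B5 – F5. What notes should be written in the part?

The A clarinet sounds a minor third below written, so the written part must be a minor third above concert — transpose each note up.
C5 gives Eb5
B5 gives D6
F5 gives Ab5

Eb5 D6 Ab5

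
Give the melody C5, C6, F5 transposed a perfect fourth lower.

G4 G5 C5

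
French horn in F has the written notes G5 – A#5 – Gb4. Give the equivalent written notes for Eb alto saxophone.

A5 B#5 Ab4

First find concert pitch: the French horn in F sounds a perfect fifth below written, so G5 A#5 Gb4 sounds C5 D#5 Cb4.
Then write for Eb alto saxophone: it sounds a major sixth below written, so the part must be a major sixth above concert.
C5 → A5
D#5 → B#5
Cb4 → Ab4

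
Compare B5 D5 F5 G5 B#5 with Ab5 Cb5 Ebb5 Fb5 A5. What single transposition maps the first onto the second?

down an augmented second

Take the first pair: B5 → Ab5. B to A spans 2 letter names, so the interval is some kind of second.
Ab5 to B5 is 3 semitones, which makes it an augmented second; the second version is lower, so the direction is down.
Checking another pair — B#5 → A5 — gives the same interval.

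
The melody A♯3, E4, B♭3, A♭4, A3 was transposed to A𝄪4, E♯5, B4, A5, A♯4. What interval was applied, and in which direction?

up an augmented octave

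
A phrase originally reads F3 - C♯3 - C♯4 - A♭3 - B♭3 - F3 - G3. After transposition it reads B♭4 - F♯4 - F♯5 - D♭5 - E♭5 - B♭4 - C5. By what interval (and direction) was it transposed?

From F3 to Bb4 is 11 letter names — an eleventh of some quality.
F3 to Bb4 is 17 semitones, which makes it a perfect eleventh; the second version is higher, so the direction is up.
Checking another pair — G3 → C5 — gives the same interval.

up a perfect eleventh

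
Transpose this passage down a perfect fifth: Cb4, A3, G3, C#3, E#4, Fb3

Fb3 D3 C3 F#2 A#3 Bbb2

Cb4: a fifth down reaches F, and 7 semitones makes it Fb3.
A perfect fifth down from A3 gives D3.
A perfect fifth down from G3 gives C3.
A perfect fifth down from C#3 gives F#2.
E#4 down a perfect fifth is A#3.
A perfect fifth down from Fb3 gives Bbb2.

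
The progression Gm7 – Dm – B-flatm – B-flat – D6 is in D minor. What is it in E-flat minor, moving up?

Abm7 Ebm Cbm Cb Eb6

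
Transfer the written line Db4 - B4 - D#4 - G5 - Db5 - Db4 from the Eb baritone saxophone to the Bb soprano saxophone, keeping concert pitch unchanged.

First find concert pitch: the Eb baritone saxophone sounds a major thirteenth below written, so Db4 B4 D#4 G5 Db5 Db4 sounds Fb2 D3 F#2 Bb3 Fb3 Fb2.
Then write for Bb soprano saxophone: it sounds a major second below written, so the part must be a major second above concert.
Fb2 → Gb2
D3 → E3
F#2 → G#2
Bb3 → C4
Fb3 → Gb3
Fb2 → Gb2

Gb2 E3 G#2 C4 Gb3 Gb2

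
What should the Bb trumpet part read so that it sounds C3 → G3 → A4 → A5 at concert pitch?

The Bb trumpet sounds a major second below written, so the written part must be a major second above concert — transpose each note up.
C3 gives D3
G3 gives A3
A4 gives B4
A5 gives B5

D3 A3 B4 B5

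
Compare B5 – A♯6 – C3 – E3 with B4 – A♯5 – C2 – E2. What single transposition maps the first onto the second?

Take the first pair: B5 → B4. B to B spans 8 letter names, so the interval is some kind of octave.
B4 to B5 is 12 semitones, which makes it a perfect octave; the second version is lower, so the direction is down.
Checking another pair — E3 → E2 — gives the same interval.

down a perfect octave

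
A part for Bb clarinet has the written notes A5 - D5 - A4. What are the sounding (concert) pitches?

G5 C5 G4

Written C4 on the Bb clarinet sounds as Bb3, a major second lower; apply that shift to every note.
A5 → G5
D5 → C5
A4 → G4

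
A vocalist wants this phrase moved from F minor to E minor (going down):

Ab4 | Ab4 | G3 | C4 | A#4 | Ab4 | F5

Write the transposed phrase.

F minor to E minor down is a minor second, so every note moves down by that interval.
Ab4 to G4
Ab4 to G4
G3 to F#3
C4 to B3
A#4 to G##4
Ab4 to G4
F5 to E5

G4 G4 F#3 B3 G##4 G4 E5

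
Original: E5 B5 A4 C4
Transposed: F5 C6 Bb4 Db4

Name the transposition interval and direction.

up a minor second

Take the first pair: E5 → F5. E to F spans 2 letter names, so the interval is some kind of second.
E5 to F5 is 1 semitone, which makes it a minor second; the second version is higher, so the direction is up.
Checking another pair — C4 → Db4 — gives the same interval.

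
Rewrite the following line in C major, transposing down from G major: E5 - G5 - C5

A4 C5 F4

G major to C major down is a perfect fifth, so every note moves down by that interval.
E5 gives A4
G5 gives C5
C5 gives F4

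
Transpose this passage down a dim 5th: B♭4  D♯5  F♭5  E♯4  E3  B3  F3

Bb4: a fifth down reaches E, and 6 semitones makes it E4.
D#5 down a diminished fifth is G##4.
Fb5 down a diminished fifth is Bb4.
E#4 down a diminished fifth is A##3.
E3: a fifth down reaches A, and 6 semitones makes it A#2.
A diminished fifth down from B3 gives E#3.
F3 down a diminished fifth is B2.

E4 G##4 Bb4 A##3 A#2 E#3 B2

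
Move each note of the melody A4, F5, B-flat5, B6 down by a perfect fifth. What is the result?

D4 Bb4 Eb5 E6

A4 down a perfect fifth is D4.
F5 down a perfect fifth is Bb4.
A perfect fifth down from Bb5 gives Eb5.
B6: a fifth down reaches E, and 7 semitones makes it E6.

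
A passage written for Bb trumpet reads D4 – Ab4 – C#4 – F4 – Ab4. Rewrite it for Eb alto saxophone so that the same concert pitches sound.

A4 Eb5 G#4 C5 Eb5

First find concert pitch: the Bb trumpet sounds a major second below written, so D4 Ab4 C#4 F4 Ab4 sounds C4 Gb4 B3 Eb4 Gb4.
Then write for Eb alto saxophone: it sounds a major sixth below written, so the part must be a major sixth above concert.
C4 → A4
Gb4 → Eb5
B3 → G#4
Eb4 → C5
Gb4 → Eb5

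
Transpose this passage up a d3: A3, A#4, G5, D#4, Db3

A diminished third up from A3 gives Cb4.
A diminished third up from A#4 gives C5.
A diminished third up from G5 gives Bbb5.
D#4 up a diminished third is F4.
Db3: a third up reaches F, and 2 semitones makes it Fbb3.

Cb4 C5 Bbb5 F4 Fbb3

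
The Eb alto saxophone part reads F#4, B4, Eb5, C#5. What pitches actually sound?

Written C4 on the Eb alto saxophone sounds as Eb3, a major sixth lower; apply that shift to every note.
F#4 -> A3
B4 -> D4
Eb5 -> Gb4
C#5 -> E4

A3 D4 Gb4 E4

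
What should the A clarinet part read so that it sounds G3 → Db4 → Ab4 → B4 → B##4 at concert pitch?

The A clarinet sounds a minor third below written, so the written part must be a minor third above concert — transpose each note up.
G3 becomes Bb3
Db4 becomes Fb4
Ab4 becomes Cb5
B4 becomes D5
B##4 becomes D##5

Bb3 Fb4 Cb5 D5 D##5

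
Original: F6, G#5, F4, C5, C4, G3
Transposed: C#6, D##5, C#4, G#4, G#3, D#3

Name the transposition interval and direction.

down a diminished fourth

From F6 to C#6 is 4 letter names — a fourth of some quality.
C#6 to F6 is 4 semitones, which makes it a diminished fourth; the second version is lower, so the direction is down.
Checking another pair — G3 → D#3 — gives the same interval.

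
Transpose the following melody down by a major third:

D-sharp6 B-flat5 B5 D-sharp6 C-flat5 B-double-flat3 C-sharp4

A major third down from D#6 gives B5.
Bb5 down a major third is Gb5.
B5 down a major third is G5.
D#6 down a major third is B5.
A major third down from Cb5 gives Abb4.
Bbb3 down a major third is Gbb3.
C#4: a third down reaches A, and 4 semitones makes it A3.

B5 Gb5 G5 B5 Abb4 Gbb3 A3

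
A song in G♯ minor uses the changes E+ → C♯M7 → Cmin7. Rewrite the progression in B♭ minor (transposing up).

G♯ minor up to B♭ minor is a diminished third; each chord root moves by that interval while the quality stays the same.
E+: root E up a diminished third → Gb, giving Gb+.
C♯M7: root C♯ up a diminished third → Eb, giving EbM7.
Cmin7: root C up a diminished third → Ebb, giving Ebbmin7.

Gb+ EbM7 Ebbmin7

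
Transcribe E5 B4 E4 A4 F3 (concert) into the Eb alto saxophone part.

The Eb alto saxophone sounds a major sixth below written, so the written part must be a major sixth above concert — transpose each note up.
E5 → C#6
B4 → G#5
E4 → C#5
A4 → F#5
F3 → D4

C#6 G#5 C#5 F#5 D4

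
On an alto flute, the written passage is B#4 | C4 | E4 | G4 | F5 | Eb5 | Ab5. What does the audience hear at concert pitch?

F##4 G3 B3 D4 C5 Bb4 Eb5

Written C4 on the alto flute sounds as G3, a perfect fourth lower; apply that shift to every note.
B#4 -> F##4
C4 -> G3
E4 -> B3
G4 -> D4
F5 -> C5
Eb5 -> Bb4
Ab5 -> Eb5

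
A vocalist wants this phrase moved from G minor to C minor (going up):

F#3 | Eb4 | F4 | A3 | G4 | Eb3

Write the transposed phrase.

B3 Ab4 Bb4 D4 C5 Ab3

G minor to C minor up is a perfect fourth, so every note moves up by that interval.
F#3 becomes B3
Eb4 becomes Ab4
F4 becomes Bb4
A3 becomes D4
G4 becomes C5
Eb3 becomes Ab3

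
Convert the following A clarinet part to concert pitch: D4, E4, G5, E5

B3 C#4 E5 C#5

The A clarinet sounds a minor third below written, so transpose each written note down a minor third.
D4 becomes B3
E4 becomes C#4
G5 becomes E5
E5 becomes C#5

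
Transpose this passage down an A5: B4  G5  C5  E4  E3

Eb4 Cb5 Fb4 Ab3 Ab2

B4 → Eb4
G5 → Cb5
C5 → Fb4
E4 → Ab3
E3 → Ab2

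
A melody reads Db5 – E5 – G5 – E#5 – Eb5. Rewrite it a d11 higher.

Gbb6 Ab6 Cb7 A6 Abb6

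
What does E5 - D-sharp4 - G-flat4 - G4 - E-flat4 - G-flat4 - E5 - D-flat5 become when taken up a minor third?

E5 becomes G5
D#4 becomes F#4
Gb4 becomes Bbb4
G4 becomes Bb4
Eb4 becomes Gb4
Gb4 becomes Bbb4
E5 becomes G5
Db5 becomes Fb5

G5 F#4 Bbb4 Bb4 Gb4 Bbb4 G5 Fb5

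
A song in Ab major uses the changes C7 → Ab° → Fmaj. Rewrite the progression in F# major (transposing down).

Ab major down to F# major is a diminished third; each chord root moves by that interval while the quality stays the same.
C7: root C down a diminished third → A#, giving A#7.
Ab°: root Ab down a diminished third → F#, giving F#°.
Fmaj: root F down a diminished third → D#, giving D#maj.

A#7 F#° D#maj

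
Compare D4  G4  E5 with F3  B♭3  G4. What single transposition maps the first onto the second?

down a major sixth

Take the first pair: D4 → F3. D to F spans 6 letter names, so the interval is some kind of sixth.
F3 to D4 is 9 semitones, which makes it a major sixth; the second version is lower, so the direction is down.
Checking another pair — E5 → G4 — gives the same interval.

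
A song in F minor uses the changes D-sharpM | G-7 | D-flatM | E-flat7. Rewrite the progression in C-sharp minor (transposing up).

F minor up to C-sharp minor is an augmented fifth; each chord root moves by that interval while the quality stays the same.
D-sharpM: root D-sharp up an augmented fifth → A##, giving A##M.
G-7: root G up an augmented fifth → D#, giving D#-7.
D-flatM: root D-flat up an augmented fifth → A, giving AM.
E-flat7: root E-flat up an augmented fifth → B, giving B7.

A##M D#-7 AM B7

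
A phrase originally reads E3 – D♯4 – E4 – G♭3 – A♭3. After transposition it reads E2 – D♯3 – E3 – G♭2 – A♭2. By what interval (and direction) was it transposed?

Take the first pair: E3 → E2. E to E spans 8 letter names, so the interval is some kind of octave.
E2 to E3 is 12 semitones, which makes it a perfect octave; the second version is lower, so the direction is down.
Checking another pair — Ab3 → Ab2 — gives the same interval.

down a perfect octave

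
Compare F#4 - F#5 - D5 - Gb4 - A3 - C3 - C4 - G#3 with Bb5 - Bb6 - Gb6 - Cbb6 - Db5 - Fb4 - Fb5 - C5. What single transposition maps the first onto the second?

up a diminished eleventh

From F#4 to Bb5 is 11 letter names — an eleventh of some quality.
F#4 to Bb5 is 16 semitones, which makes it a diminished eleventh; the second version is higher, so the direction is up.
Checking another pair — G#3 → C5 — gives the same interval.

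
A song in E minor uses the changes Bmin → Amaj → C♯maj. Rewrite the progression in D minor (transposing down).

E minor down to D minor is a major second; each chord root moves by that interval while the quality stays the same.
Bmin: root B down a major second → A, giving Amin.
Amaj: root A down a major second → G, giving Gmaj.
C♯maj: root C♯ down a major second → B, giving Bmaj.

Amin Gmaj Bmaj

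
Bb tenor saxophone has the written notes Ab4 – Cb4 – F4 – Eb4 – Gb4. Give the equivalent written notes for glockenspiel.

Gb1 Bbb0 Eb1 Db1 Fb1

First find concert pitch: the Bb tenor saxophone sounds a major ninth below written, so Ab4 Cb4 F4 Eb4 Gb4 sounds Gb3 Bbb2 Eb3 Db3 Fb3.
Then write for glockenspiel: it sounds a perfect fifteenth above written, so the part must be a perfect fifteenth below concert.
Gb3 → Gb1
Bbb2 → Bbb0
Eb3 → Eb1
Db3 → Db1
Fb3 → Fb1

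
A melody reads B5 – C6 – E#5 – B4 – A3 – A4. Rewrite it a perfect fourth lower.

B5 -> F#5
C6 -> G5
E#5 -> B#4
B4 -> F#4
A3 -> E3
A4 -> E4

F#5 G5 B#4 F#4 E3 E4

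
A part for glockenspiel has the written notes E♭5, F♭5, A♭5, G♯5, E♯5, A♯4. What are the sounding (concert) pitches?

The glockenspiel sounds a perfect fifteenth above written, so transpose each written note up a perfect fifteenth.
Eb5 becomes Eb7
Fb5 becomes Fb7
Ab5 becomes Ab7
G#5 becomes G#7
E#5 becomes E#7
A#4 becomes A#6

Eb7 Fb7 Ab7 G#7 E#7 A#6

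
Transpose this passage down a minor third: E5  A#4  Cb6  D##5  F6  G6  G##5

C#5 F##4 Ab5 B##4 D6 E6 E##5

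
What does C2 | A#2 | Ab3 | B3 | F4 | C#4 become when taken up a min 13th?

Ab3 F#4 Fb5 G5 Db6 A5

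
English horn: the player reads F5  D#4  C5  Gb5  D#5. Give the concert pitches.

Bb4 G#3 F4 Cb5 G#4

Written C4 on the English horn sounds as F3, a perfect fifth lower; apply that shift to every note.
F5 → Bb4
D#4 → G#3
C5 → F4
Gb5 → Cb5
D#5 → G#4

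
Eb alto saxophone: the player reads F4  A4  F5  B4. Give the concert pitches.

Ab3 C4 Ab4 D4

Written C4 on the Eb alto saxophone sounds as Eb3, a major sixth lower; apply that shift to every note.
F4 becomes Ab3
A4 becomes C4
F5 becomes Ab4
B4 becomes D4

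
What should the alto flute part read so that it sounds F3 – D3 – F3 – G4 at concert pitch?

Bb3 G3 Bb3 C5

Written C4 sounds as G3 on the alto flute, so concert pitches are written a perfect fourth up.
F3 -> Bb3
D3 -> G3
F3 -> Bb3
G4 -> C5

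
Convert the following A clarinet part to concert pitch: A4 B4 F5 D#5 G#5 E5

F#4 G#4 D5 B#4 E#5 C#5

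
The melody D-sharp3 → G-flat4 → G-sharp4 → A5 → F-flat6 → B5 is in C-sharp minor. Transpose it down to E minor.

F#2 Bbb3 B3 C5 Abb5 D5

From C-sharp down to E is a major sixth; apply that to each pitch.
D#3 becomes F#2
Gb4 becomes Bbb3
G#4 becomes B3
A5 becomes C5
Fb6 becomes Abb5
B5 becomes D5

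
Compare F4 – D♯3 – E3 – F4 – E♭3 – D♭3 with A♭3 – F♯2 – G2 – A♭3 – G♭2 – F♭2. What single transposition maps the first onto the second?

down a major sixth

From F4 to Ab3 is 6 letter names — a sixth of some quality.
Ab3 to F4 is 9 semitones, which makes it a major sixth; the second version is lower, so the direction is down.
Checking another pair — Db3 → Fb2 — gives the same interval.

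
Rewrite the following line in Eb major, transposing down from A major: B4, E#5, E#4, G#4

F4 B4 B3 D4

From A down to Eb is an augmented fourth; apply that to each pitch.
B4 to F4
E#5 to B4
E#4 to B3
G#4 to D4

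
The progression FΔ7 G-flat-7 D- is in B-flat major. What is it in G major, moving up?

B-flat major up to G major is a major sixth; each chord root moves by that interval while the quality stays the same.
FΔ7: root F up a major sixth → D, giving DΔ7.
G-flat-7: root G-flat up a major sixth → Eb, giving Eb-7.
D-: root D up a major sixth → B, giving B-.

DΔ7 Eb-7 B-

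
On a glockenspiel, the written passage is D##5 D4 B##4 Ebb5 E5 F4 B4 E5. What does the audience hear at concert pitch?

Written C4 on the glockenspiel sounds as C6, a perfect fifteenth higher; apply that shift to every note.
D##5 becomes D##7
D4 becomes D6
B##4 becomes B##6
Ebb5 becomes Ebb7
E5 becomes E7
F4 becomes F6
B4 becomes B6
E5 becomes E7

D##7 D6 B##6 Ebb7 E7 F6 B6 E7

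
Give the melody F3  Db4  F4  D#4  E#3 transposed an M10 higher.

A4 F5 A5 F##5 G##4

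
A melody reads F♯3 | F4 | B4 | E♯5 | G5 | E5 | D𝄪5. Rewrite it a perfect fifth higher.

C#4 C5 F#5 B#5 D6 B5 A##5

F#3: a fifth up reaches C, and 7 semitones makes it C#4.
A perfect fifth up from F4 gives C5.
A perfect fifth up from B4 gives F#5.
E#5: a fifth up reaches B, and 7 semitones makes it B#5.
A perfect fifth up from G5 gives D6.
A perfect fifth up from E5 gives B5.
D##5 up a perfect fifth is A##5.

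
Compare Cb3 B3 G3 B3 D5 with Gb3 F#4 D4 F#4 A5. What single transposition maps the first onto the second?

up a perfect fifth

Take the first pair: Cb3 → Gb3. C to G spans 5 letter names, so the interval is some kind of fifth.
Cb3 to Gb3 is 7 semitones, which makes it a perfect fifth; the second version is higher, so the direction is up.
Checking another pair — D5 → A5 — gives the same interval.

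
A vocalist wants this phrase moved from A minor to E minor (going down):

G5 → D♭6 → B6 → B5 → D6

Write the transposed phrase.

A minor to E minor down is a perfect fourth, so every note moves down by that interval.
G5 -> D5
Db6 -> Ab5
B6 -> F#6
B5 -> F#5
D6 -> A5

D5 Ab5 F#6 F#5 A5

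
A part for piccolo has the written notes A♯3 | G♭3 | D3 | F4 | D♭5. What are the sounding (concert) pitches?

A#4 Gb4 D4 F5 Db6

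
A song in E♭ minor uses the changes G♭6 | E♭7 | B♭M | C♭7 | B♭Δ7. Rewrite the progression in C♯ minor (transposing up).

E6 C#7 G#M A7 G#Δ7

E♭ minor up to C♯ minor is an augmented sixth; each chord root moves by that interval while the quality stays the same.
G♭6: root G♭ up an augmented sixth → E, giving E6.
E♭7: root E♭ up an augmented sixth → C#, giving C#7.
B♭M: root B♭ up an augmented sixth → G#, giving G#M.
C♭7: root C♭ up an augmented sixth → A, giving A7.
B♭Δ7: root B♭ up an augmented sixth → G#, giving G#Δ7.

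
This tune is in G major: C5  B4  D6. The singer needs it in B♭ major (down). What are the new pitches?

From G down to B♭ is a major sixth; apply that to each pitch.
C5 -> Eb4
B4 -> D4
D6 -> F5

Eb4 D4 F5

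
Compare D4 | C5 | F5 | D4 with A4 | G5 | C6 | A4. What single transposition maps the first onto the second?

From D4 to A4 is 5 letter names — a fifth of some quality.
D4 to A4 is 7 semitones, which makes it a perfect fifth; the second version is higher, so the direction is up.
Checking another pair — D4 → A4 — gives the same interval.

up a perfect fifth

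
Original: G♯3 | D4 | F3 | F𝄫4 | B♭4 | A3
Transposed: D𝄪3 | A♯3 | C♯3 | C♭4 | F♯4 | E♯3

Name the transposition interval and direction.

From G#3 to D##3 is 4 letter names — a fourth of some quality.
D##3 to G#3 is 4 semitones, which makes it a diminished fourth; the second version is lower, so the direction is down.
Checking another pair — A3 → E#3 — gives the same interval.

down a diminished fourth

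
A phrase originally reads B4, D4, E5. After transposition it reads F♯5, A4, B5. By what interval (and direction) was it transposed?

up a perfect fifth

From B4 to F#5 is 5 letter names — a fifth of some quality.
B4 to F#5 is 7 semitones, which makes it a perfect fifth; the second version is higher, so the direction is up.
Checking another pair — E5 → B5 — gives the same interval.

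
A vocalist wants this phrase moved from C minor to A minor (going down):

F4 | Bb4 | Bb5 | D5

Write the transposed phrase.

From C down to A is a minor third; apply that to each pitch.
F4 -> D4
Bb4 -> G4
Bb5 -> G5
D5 -> B4

D4 G4 G5 B4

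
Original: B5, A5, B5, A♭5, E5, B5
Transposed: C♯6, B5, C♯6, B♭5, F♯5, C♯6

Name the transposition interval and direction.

up a major second

Take the first pair: B5 → C#6. B to C spans 2 letter names, so the interval is some kind of second.
B5 to C#6 is 2 semitones, which makes it a major second; the second version is higher, so the direction is up.
Checking another pair — B5 → C#6 — gives the same interval.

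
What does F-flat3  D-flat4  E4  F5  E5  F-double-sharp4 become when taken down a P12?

Fb3: a twelfth down reaches B, and 19 semitones makes it Bbb1.
Db4: a twelfth down reaches G, and 19 semitones makes it Gb2.
A perfect twelfth down from E4 gives A2.
A perfect twelfth down from F5 gives Bb3.
E5: a twelfth down reaches A, and 19 semitones makes it A3.
A perfect twelfth down from F##4 gives B#2.

Bbb1 Gb2 A2 Bb3 A3 B#2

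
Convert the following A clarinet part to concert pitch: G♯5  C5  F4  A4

E#5 A4 D4 F#4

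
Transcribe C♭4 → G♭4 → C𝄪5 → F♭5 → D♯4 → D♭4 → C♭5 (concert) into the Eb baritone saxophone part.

Ab5 Eb6 A##6 Db7 B#5 Bb5 Ab6

Written C4 sounds as Eb2 on the Eb baritone saxophone, so concert pitches are written a major thirteenth up.
Cb4 to Ab5
Gb4 to Eb6
C##5 to A##6
Fb5 to Db7
D#4 to B#5
Db4 to Bb5
Cb5 to Ab6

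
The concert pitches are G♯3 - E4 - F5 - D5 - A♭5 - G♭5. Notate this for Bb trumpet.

A#3 F#4 G5 E5 Bb5 Ab5

The Bb trumpet sounds a major second below written, so the written part must be a major second above concert — transpose each note up.
G#3 to A#3
E4 to F#4
F5 to G5
D5 to E5
Ab5 to Bb5
Gb5 to Ab5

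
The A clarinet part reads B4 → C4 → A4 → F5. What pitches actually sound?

Written C4 on the A clarinet sounds as A3, a minor third lower; apply that shift to every note.
B4 gives G#4
C4 gives A3
A4 gives F#4
F5 gives D5

G#4 A3 F#4 D5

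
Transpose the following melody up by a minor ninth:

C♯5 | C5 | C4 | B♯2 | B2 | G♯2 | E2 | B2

C#5 up a minor ninth is D6.
A minor ninth up from C5 gives Db6.
C4 up a minor ninth is Db5.
B#2: a ninth up reaches C, and 13 semitones makes it C#4.
A minor ninth up from B2 gives C4.
G#2 up a minor ninth is A3.
E2 up a minor ninth is F3.
B2 up a minor ninth is C4.

D6 Db6 Db5 C#4 C4 A3 F3 C4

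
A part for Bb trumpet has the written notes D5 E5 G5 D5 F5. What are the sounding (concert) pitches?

C5 D5 F5 C5 Eb5

The Bb trumpet sounds a major second below written, so transpose each written note down a major second.
D5 becomes C5
E5 becomes D5
G5 becomes F5
D5 becomes C5
F5 becomes Eb5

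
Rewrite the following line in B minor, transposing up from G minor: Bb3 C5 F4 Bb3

D4 E5 A4 D4

From G up to B is a major third; apply that to each pitch.
Bb3 gives D4
C5 gives E5
F4 gives A4
Bb3 gives D4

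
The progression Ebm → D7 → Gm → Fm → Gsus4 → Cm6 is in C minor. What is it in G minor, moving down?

Bbm A7 Dm Cm Dsus4 Gm6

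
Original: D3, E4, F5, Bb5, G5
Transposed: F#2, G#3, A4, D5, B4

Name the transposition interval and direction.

From D3 to F#2 is 6 letter names — a sixth of some quality.
F#2 to D3 is 8 semitones, which makes it a minor sixth; the second version is lower, so the direction is down.
Checking another pair — G5 → B4 — gives the same interval.

down a minor sixth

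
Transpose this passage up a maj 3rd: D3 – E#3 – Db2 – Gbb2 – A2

D3: a third up reaches F, and 4 semitones makes it F#3.
A major third up from E#3 gives G##3.
A major third up from Db2 gives F2.
A major third up from Gbb2 gives Bbb2.
A2: a third up reaches C, and 4 semitones makes it C#3.

F#3 G##3 F2 Bbb2 C#3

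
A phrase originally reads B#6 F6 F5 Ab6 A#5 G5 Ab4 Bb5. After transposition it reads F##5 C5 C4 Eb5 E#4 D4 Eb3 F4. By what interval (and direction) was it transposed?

Take the first pair: B#6 → F##5. B to F spans 11 letter names, so the interval is some kind of eleventh.
F##5 to B#6 is 17 semitones, which makes it a perfect eleventh; the second version is lower, so the direction is down.
Checking another pair — Bb5 → F4 — gives the same interval.

down a perfect eleventh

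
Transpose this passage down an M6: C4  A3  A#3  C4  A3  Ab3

Eb3 C3 C#3 Eb3 C3 Cb3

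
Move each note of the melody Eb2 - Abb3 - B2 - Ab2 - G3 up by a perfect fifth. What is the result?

Eb2 to Bb2
Abb3 to Ebb4
B2 to F#3
Ab2 to Eb3
G3 to D4

Bb2 Ebb4 F#3 Eb3 D4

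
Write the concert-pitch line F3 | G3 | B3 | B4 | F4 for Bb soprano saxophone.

Written C4 sounds as Bb3 on the Bb soprano saxophone, so concert pitches are written a major second up.
F3 → G3
G3 → A3
B3 → C#4
B4 → C#5
F4 → G4

G3 A3 C#4 C#5 G4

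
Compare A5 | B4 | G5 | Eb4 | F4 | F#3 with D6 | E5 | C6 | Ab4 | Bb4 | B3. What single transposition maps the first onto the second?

up a perfect fourth

Take the first pair: A5 → D6. A to D spans 4 letter names, so the interval is some kind of fourth.
A5 to D6 is 5 semitones, which makes it a perfect fourth; the second version is higher, so the direction is up.
Checking another pair — F#3 → B3 — gives the same interval.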